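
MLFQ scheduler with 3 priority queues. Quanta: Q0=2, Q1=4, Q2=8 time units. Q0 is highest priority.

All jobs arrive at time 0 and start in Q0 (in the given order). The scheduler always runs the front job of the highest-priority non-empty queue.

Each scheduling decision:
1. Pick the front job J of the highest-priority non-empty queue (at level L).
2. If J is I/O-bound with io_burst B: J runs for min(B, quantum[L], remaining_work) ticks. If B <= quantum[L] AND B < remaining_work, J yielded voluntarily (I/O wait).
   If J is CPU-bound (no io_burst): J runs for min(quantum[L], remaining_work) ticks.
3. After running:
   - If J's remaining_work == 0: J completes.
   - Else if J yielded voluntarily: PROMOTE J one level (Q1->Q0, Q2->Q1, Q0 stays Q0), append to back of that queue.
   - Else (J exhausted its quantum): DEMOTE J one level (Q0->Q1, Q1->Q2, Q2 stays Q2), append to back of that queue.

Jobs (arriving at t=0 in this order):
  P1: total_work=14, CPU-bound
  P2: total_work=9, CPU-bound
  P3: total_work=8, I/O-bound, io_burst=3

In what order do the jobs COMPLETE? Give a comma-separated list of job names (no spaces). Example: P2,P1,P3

t=0-2: P1@Q0 runs 2, rem=12, quantum used, demote→Q1. Q0=[P2,P3] Q1=[P1] Q2=[]
t=2-4: P2@Q0 runs 2, rem=7, quantum used, demote→Q1. Q0=[P3] Q1=[P1,P2] Q2=[]
t=4-6: P3@Q0 runs 2, rem=6, quantum used, demote→Q1. Q0=[] Q1=[P1,P2,P3] Q2=[]
t=6-10: P1@Q1 runs 4, rem=8, quantum used, demote→Q2. Q0=[] Q1=[P2,P3] Q2=[P1]
t=10-14: P2@Q1 runs 4, rem=3, quantum used, demote→Q2. Q0=[] Q1=[P3] Q2=[P1,P2]
t=14-17: P3@Q1 runs 3, rem=3, I/O yield, promote→Q0. Q0=[P3] Q1=[] Q2=[P1,P2]
t=17-19: P3@Q0 runs 2, rem=1, quantum used, demote→Q1. Q0=[] Q1=[P3] Q2=[P1,P2]
t=19-20: P3@Q1 runs 1, rem=0, completes. Q0=[] Q1=[] Q2=[P1,P2]
t=20-28: P1@Q2 runs 8, rem=0, completes. Q0=[] Q1=[] Q2=[P2]
t=28-31: P2@Q2 runs 3, rem=0, completes. Q0=[] Q1=[] Q2=[]

Answer: P3,P1,P2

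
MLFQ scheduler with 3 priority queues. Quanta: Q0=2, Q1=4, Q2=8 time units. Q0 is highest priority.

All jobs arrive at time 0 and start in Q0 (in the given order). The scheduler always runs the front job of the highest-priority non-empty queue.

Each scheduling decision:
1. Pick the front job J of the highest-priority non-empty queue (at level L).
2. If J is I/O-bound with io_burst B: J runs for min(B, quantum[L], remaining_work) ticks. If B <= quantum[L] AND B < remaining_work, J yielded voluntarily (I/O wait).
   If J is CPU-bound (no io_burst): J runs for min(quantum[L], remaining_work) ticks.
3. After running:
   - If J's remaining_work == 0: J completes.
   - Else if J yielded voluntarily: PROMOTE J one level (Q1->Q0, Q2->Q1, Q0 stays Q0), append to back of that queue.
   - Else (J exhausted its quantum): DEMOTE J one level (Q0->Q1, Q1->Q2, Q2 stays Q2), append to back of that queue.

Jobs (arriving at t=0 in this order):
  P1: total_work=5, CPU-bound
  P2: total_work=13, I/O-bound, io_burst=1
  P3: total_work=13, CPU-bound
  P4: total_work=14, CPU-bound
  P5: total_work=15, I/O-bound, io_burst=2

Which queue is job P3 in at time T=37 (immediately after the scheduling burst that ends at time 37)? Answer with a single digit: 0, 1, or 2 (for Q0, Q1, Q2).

t=0-2: P1@Q0 runs 2, rem=3, quantum used, demote→Q1. Q0=[P2,P3,P4,P5] Q1=[P1] Q2=[]
t=2-3: P2@Q0 runs 1, rem=12, I/O yield, promote→Q0. Q0=[P3,P4,P5,P2] Q1=[P1] Q2=[]
t=3-5: P3@Q0 runs 2, rem=11, quantum used, demote→Q1. Q0=[P4,P5,P2] Q1=[P1,P3] Q2=[]
t=5-7: P4@Q0 runs 2, rem=12, quantum used, demote→Q1. Q0=[P5,P2] Q1=[P1,P3,P4] Q2=[]
t=7-9: P5@Q0 runs 2, rem=13, I/O yield, promote→Q0. Q0=[P2,P5] Q1=[P1,P3,P4] Q2=[]
t=9-10: P2@Q0 runs 1, rem=11, I/O yield, promote→Q0. Q0=[P5,P2] Q1=[P1,P3,P4] Q2=[]
t=10-12: P5@Q0 runs 2, rem=11, I/O yield, promote→Q0. Q0=[P2,P5] Q1=[P1,P3,P4] Q2=[]
t=12-13: P2@Q0 runs 1, rem=10, I/O yield, promote→Q0. Q0=[P5,P2] Q1=[P1,P3,P4] Q2=[]
t=13-15: P5@Q0 runs 2, rem=9, I/O yield, promote→Q0. Q0=[P2,P5] Q1=[P1,P3,P4] Q2=[]
t=15-16: P2@Q0 runs 1, rem=9, I/O yield, promote→Q0. Q0=[P5,P2] Q1=[P1,P3,P4] Q2=[]
t=16-18: P5@Q0 runs 2, rem=7, I/O yield, promote→Q0. Q0=[P2,P5] Q1=[P1,P3,P4] Q2=[]
t=18-19: P2@Q0 runs 1, rem=8, I/O yield, promote→Q0. Q0=[P5,P2] Q1=[P1,P3,P4] Q2=[]
t=19-21: P5@Q0 runs 2, rem=5, I/O yield, promote→Q0. Q0=[P2,P5] Q1=[P1,P3,P4] Q2=[]
t=21-22: P2@Q0 runs 1, rem=7, I/O yield, promote→Q0. Q0=[P5,P2] Q1=[P1,P3,P4] Q2=[]
t=22-24: P5@Q0 runs 2, rem=3, I/O yield, promote→Q0. Q0=[P2,P5] Q1=[P1,P3,P4] Q2=[]
t=24-25: P2@Q0 runs 1, rem=6, I/O yield, promote→Q0. Q0=[P5,P2] Q1=[P1,P3,P4] Q2=[]
t=25-27: P5@Q0 runs 2, rem=1, I/O yield, promote→Q0. Q0=[P2,P5] Q1=[P1,P3,P4] Q2=[]
t=27-28: P2@Q0 runs 1, rem=5, I/O yield, promote→Q0. Q0=[P5,P2] Q1=[P1,P3,P4] Q2=[]
t=28-29: P5@Q0 runs 1, rem=0, completes. Q0=[P2] Q1=[P1,P3,P4] Q2=[]
t=29-30: P2@Q0 runs 1, rem=4, I/O yield, promote→Q0. Q0=[P2] Q1=[P1,P3,P4] Q2=[]
t=30-31: P2@Q0 runs 1, rem=3, I/O yield, promote→Q0. Q0=[P2] Q1=[P1,P3,P4] Q2=[]
t=31-32: P2@Q0 runs 1, rem=2, I/O yield, promote→Q0. Q0=[P2] Q1=[P1,P3,P4] Q2=[]
t=32-33: P2@Q0 runs 1, rem=1, I/O yield, promote→Q0. Q0=[P2] Q1=[P1,P3,P4] Q2=[]
t=33-34: P2@Q0 runs 1, rem=0, completes. Q0=[] Q1=[P1,P3,P4] Q2=[]
t=34-37: P1@Q1 runs 3, rem=0, completes. Q0=[] Q1=[P3,P4] Q2=[]
t=37-41: P3@Q1 runs 4, rem=7, quantum used, demote→Q2. Q0=[] Q1=[P4] Q2=[P3]
t=41-45: P4@Q1 runs 4, rem=8, quantum used, demote→Q2. Q0=[] Q1=[] Q2=[P3,P4]
t=45-52: P3@Q2 runs 7, rem=0, completes. Q0=[] Q1=[] Q2=[P4]
t=52-60: P4@Q2 runs 8, rem=0, completes. Q0=[] Q1=[] Q2=[]

Answer: 1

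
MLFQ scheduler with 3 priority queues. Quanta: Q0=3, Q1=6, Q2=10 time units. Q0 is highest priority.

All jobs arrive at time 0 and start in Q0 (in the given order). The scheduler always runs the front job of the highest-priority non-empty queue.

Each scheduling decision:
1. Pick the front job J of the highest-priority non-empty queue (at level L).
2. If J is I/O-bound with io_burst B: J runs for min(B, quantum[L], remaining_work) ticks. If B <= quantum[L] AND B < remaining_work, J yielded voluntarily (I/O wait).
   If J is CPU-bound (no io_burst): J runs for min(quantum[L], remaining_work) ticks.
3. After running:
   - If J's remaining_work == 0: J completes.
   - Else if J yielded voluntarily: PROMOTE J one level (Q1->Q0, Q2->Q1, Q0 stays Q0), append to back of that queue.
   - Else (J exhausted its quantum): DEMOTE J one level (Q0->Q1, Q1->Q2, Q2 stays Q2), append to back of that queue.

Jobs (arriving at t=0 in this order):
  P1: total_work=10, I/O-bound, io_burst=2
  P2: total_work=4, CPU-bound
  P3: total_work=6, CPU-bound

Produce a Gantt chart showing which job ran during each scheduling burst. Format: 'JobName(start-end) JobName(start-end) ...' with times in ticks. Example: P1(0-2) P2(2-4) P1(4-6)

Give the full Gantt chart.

Answer: P1(0-2) P2(2-5) P3(5-8) P1(8-10) P1(10-12) P1(12-14) P1(14-16) P2(16-17) P3(17-20)

Derivation:
t=0-2: P1@Q0 runs 2, rem=8, I/O yield, promote→Q0. Q0=[P2,P3,P1] Q1=[] Q2=[]
t=2-5: P2@Q0 runs 3, rem=1, quantum used, demote→Q1. Q0=[P3,P1] Q1=[P2] Q2=[]
t=5-8: P3@Q0 runs 3, rem=3, quantum used, demote→Q1. Q0=[P1] Q1=[P2,P3] Q2=[]
t=8-10: P1@Q0 runs 2, rem=6, I/O yield, promote→Q0. Q0=[P1] Q1=[P2,P3] Q2=[]
t=10-12: P1@Q0 runs 2, rem=4, I/O yield, promote→Q0. Q0=[P1] Q1=[P2,P3] Q2=[]
t=12-14: P1@Q0 runs 2, rem=2, I/O yield, promote→Q0. Q0=[P1] Q1=[P2,P3] Q2=[]
t=14-16: P1@Q0 runs 2, rem=0, completes. Q0=[] Q1=[P2,P3] Q2=[]
t=16-17: P2@Q1 runs 1, rem=0, completes. Q0=[] Q1=[P3] Q2=[]
t=17-20: P3@Q1 runs 3, rem=0, completes. Q0=[] Q1=[] Q2=[]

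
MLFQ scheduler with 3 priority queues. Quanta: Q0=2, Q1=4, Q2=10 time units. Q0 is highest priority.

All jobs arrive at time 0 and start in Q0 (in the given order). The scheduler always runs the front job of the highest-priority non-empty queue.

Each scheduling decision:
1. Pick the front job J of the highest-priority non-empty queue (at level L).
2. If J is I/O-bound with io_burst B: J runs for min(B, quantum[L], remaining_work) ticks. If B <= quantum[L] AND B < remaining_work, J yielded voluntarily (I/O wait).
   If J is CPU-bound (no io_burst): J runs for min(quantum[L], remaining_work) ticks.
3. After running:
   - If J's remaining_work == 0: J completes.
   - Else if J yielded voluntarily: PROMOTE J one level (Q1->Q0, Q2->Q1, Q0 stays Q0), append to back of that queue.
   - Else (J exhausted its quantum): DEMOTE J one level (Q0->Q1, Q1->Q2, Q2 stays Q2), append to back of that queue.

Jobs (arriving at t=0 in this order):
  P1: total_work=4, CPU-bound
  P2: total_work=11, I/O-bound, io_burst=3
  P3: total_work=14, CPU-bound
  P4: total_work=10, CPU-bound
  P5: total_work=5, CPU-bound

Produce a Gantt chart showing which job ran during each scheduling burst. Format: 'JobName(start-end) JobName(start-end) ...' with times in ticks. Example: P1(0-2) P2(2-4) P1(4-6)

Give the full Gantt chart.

t=0-2: P1@Q0 runs 2, rem=2, quantum used, demote→Q1. Q0=[P2,P3,P4,P5] Q1=[P1] Q2=[]
t=2-4: P2@Q0 runs 2, rem=9, quantum used, demote→Q1. Q0=[P3,P4,P5] Q1=[P1,P2] Q2=[]
t=4-6: P3@Q0 runs 2, rem=12, quantum used, demote→Q1. Q0=[P4,P5] Q1=[P1,P2,P3] Q2=[]
t=6-8: P4@Q0 runs 2, rem=8, quantum used, demote→Q1. Q0=[P5] Q1=[P1,P2,P3,P4] Q2=[]
t=8-10: P5@Q0 runs 2, rem=3, quantum used, demote→Q1. Q0=[] Q1=[P1,P2,P3,P4,P5] Q2=[]
t=10-12: P1@Q1 runs 2, rem=0, completes. Q0=[] Q1=[P2,P3,P4,P5] Q2=[]
t=12-15: P2@Q1 runs 3, rem=6, I/O yield, promote→Q0. Q0=[P2] Q1=[P3,P4,P5] Q2=[]
t=15-17: P2@Q0 runs 2, rem=4, quantum used, demote→Q1. Q0=[] Q1=[P3,P4,P5,P2] Q2=[]
t=17-21: P3@Q1 runs 4, rem=8, quantum used, demote→Q2. Q0=[] Q1=[P4,P5,P2] Q2=[P3]
t=21-25: P4@Q1 runs 4, rem=4, quantum used, demote→Q2. Q0=[] Q1=[P5,P2] Q2=[P3,P4]
t=25-28: P5@Q1 runs 3, rem=0, completes. Q0=[] Q1=[P2] Q2=[P3,P4]
t=28-31: P2@Q1 runs 3, rem=1, I/O yield, promote→Q0. Q0=[P2] Q1=[] Q2=[P3,P4]
t=31-32: P2@Q0 runs 1, rem=0, completes. Q0=[] Q1=[] Q2=[P3,P4]
t=32-40: P3@Q2 runs 8, rem=0, completes. Q0=[] Q1=[] Q2=[P4]
t=40-44: P4@Q2 runs 4, rem=0, completes. Q0=[] Q1=[] Q2=[]

Answer: P1(0-2) P2(2-4) P3(4-6) P4(6-8) P5(8-10) P1(10-12) P2(12-15) P2(15-17) P3(17-21) P4(21-25) P5(25-28) P2(28-31) P2(31-32) P3(32-40) P4(40-44)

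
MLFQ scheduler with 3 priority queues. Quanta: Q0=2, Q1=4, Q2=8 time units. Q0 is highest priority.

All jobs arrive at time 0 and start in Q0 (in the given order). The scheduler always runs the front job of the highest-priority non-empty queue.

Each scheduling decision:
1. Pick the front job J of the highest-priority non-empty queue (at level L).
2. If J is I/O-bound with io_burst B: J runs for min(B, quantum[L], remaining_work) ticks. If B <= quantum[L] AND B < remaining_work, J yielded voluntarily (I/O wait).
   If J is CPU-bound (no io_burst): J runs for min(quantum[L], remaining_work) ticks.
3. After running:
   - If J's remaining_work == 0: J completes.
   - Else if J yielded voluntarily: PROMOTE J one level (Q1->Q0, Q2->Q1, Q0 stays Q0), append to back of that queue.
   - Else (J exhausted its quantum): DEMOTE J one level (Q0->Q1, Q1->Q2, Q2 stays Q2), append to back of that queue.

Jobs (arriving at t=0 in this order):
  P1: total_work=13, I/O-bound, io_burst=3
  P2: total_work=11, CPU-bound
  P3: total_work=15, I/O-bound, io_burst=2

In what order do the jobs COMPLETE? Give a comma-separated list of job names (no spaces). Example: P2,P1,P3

t=0-2: P1@Q0 runs 2, rem=11, quantum used, demote→Q1. Q0=[P2,P3] Q1=[P1] Q2=[]
t=2-4: P2@Q0 runs 2, rem=9, quantum used, demote→Q1. Q0=[P3] Q1=[P1,P2] Q2=[]
t=4-6: P3@Q0 runs 2, rem=13, I/O yield, promote→Q0. Q0=[P3] Q1=[P1,P2] Q2=[]
t=6-8: P3@Q0 runs 2, rem=11, I/O yield, promote→Q0. Q0=[P3] Q1=[P1,P2] Q2=[]
t=8-10: P3@Q0 runs 2, rem=9, I/O yield, promote→Q0. Q0=[P3] Q1=[P1,P2] Q2=[]
t=10-12: P3@Q0 runs 2, rem=7, I/O yield, promote→Q0. Q0=[P3] Q1=[P1,P2] Q2=[]
t=12-14: P3@Q0 runs 2, rem=5, I/O yield, promote→Q0. Q0=[P3] Q1=[P1,P2] Q2=[]
t=14-16: P3@Q0 runs 2, rem=3, I/O yield, promote→Q0. Q0=[P3] Q1=[P1,P2] Q2=[]
t=16-18: P3@Q0 runs 2, rem=1, I/O yield, promote→Q0. Q0=[P3] Q1=[P1,P2] Q2=[]
t=18-19: P3@Q0 runs 1, rem=0, completes. Q0=[] Q1=[P1,P2] Q2=[]
t=19-22: P1@Q1 runs 3, rem=8, I/O yield, promote→Q0. Q0=[P1] Q1=[P2] Q2=[]
t=22-24: P1@Q0 runs 2, rem=6, quantum used, demote→Q1. Q0=[] Q1=[P2,P1] Q2=[]
t=24-28: P2@Q1 runs 4, rem=5, quantum used, demote→Q2. Q0=[] Q1=[P1] Q2=[P2]
t=28-31: P1@Q1 runs 3, rem=3, I/O yield, promote→Q0. Q0=[P1] Q1=[] Q2=[P2]
t=31-33: P1@Q0 runs 2, rem=1, quantum used, demote→Q1. Q0=[] Q1=[P1] Q2=[P2]
t=33-34: P1@Q1 runs 1, rem=0, completes. Q0=[] Q1=[] Q2=[P2]
t=34-39: P2@Q2 runs 5, rem=0, completes. Q0=[] Q1=[] Q2=[]

Answer: P3,P1,P2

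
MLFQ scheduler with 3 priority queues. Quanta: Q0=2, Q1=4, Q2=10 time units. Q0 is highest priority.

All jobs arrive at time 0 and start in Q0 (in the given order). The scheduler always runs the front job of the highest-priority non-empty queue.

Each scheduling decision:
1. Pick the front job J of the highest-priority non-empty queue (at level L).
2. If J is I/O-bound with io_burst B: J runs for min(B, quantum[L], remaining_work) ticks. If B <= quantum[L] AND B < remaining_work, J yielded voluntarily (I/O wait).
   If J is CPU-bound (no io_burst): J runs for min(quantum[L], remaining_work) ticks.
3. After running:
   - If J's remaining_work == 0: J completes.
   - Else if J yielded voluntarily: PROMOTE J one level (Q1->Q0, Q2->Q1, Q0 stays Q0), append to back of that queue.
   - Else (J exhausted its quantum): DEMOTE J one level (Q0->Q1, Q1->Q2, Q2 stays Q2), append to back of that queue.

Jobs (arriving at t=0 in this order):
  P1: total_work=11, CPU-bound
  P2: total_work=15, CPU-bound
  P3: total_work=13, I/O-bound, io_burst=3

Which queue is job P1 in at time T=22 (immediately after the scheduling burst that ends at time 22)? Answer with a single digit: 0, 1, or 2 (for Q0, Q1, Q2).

t=0-2: P1@Q0 runs 2, rem=9, quantum used, demote→Q1. Q0=[P2,P3] Q1=[P1] Q2=[]
t=2-4: P2@Q0 runs 2, rem=13, quantum used, demote→Q1. Q0=[P3] Q1=[P1,P2] Q2=[]
t=4-6: P3@Q0 runs 2, rem=11, quantum used, demote→Q1. Q0=[] Q1=[P1,P2,P3] Q2=[]
t=6-10: P1@Q1 runs 4, rem=5, quantum used, demote→Q2. Q0=[] Q1=[P2,P3] Q2=[P1]
t=10-14: P2@Q1 runs 4, rem=9, quantum used, demote→Q2. Q0=[] Q1=[P3] Q2=[P1,P2]
t=14-17: P3@Q1 runs 3, rem=8, I/O yield, promote→Q0. Q0=[P3] Q1=[] Q2=[P1,P2]
t=17-19: P3@Q0 runs 2, rem=6, quantum used, demote→Q1. Q0=[] Q1=[P3] Q2=[P1,P2]
t=19-22: P3@Q1 runs 3, rem=3, I/O yield, promote→Q0. Q0=[P3] Q1=[] Q2=[P1,P2]
t=22-24: P3@Q0 runs 2, rem=1, quantum used, demote→Q1. Q0=[] Q1=[P3] Q2=[P1,P2]
t=24-25: P3@Q1 runs 1, rem=0, completes. Q0=[] Q1=[] Q2=[P1,P2]
t=25-30: P1@Q2 runs 5, rem=0, completes. Q0=[] Q1=[] Q2=[P2]
t=30-39: P2@Q2 runs 9, rem=0, completes. Q0=[] Q1=[] Q2=[]

Answer: 2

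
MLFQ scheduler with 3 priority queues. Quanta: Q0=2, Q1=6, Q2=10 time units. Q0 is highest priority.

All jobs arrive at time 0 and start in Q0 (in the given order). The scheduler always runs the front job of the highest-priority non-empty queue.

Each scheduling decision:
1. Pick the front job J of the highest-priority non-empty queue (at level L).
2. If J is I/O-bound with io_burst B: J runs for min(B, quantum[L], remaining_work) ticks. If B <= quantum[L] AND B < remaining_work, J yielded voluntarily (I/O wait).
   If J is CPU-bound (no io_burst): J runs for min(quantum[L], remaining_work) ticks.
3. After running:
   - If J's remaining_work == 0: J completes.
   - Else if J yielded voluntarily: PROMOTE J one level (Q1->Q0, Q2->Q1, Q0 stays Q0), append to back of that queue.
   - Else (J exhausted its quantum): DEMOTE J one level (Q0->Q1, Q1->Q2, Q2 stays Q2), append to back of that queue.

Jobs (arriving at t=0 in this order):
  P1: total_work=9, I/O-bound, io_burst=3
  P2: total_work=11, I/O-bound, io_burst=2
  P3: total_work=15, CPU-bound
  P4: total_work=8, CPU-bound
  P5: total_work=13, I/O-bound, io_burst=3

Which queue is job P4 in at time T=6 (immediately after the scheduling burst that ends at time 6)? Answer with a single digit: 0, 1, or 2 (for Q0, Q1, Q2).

t=0-2: P1@Q0 runs 2, rem=7, quantum used, demote→Q1. Q0=[P2,P3,P4,P5] Q1=[P1] Q2=[]
t=2-4: P2@Q0 runs 2, rem=9, I/O yield, promote→Q0. Q0=[P3,P4,P5,P2] Q1=[P1] Q2=[]
t=4-6: P3@Q0 runs 2, rem=13, quantum used, demote→Q1. Q0=[P4,P5,P2] Q1=[P1,P3] Q2=[]
t=6-8: P4@Q0 runs 2, rem=6, quantum used, demote→Q1. Q0=[P5,P2] Q1=[P1,P3,P4] Q2=[]
t=8-10: P5@Q0 runs 2, rem=11, quantum used, demote→Q1. Q0=[P2] Q1=[P1,P3,P4,P5] Q2=[]
t=10-12: P2@Q0 runs 2, rem=7, I/O yield, promote→Q0. Q0=[P2] Q1=[P1,P3,P4,P5] Q2=[]
t=12-14: P2@Q0 runs 2, rem=5, I/O yield, promote→Q0. Q0=[P2] Q1=[P1,P3,P4,P5] Q2=[]
t=14-16: P2@Q0 runs 2, rem=3, I/O yield, promote→Q0. Q0=[P2] Q1=[P1,P3,P4,P5] Q2=[]
t=16-18: P2@Q0 runs 2, rem=1, I/O yield, promote→Q0. Q0=[P2] Q1=[P1,P3,P4,P5] Q2=[]
t=18-19: P2@Q0 runs 1, rem=0, completes. Q0=[] Q1=[P1,P3,P4,P5] Q2=[]
t=19-22: P1@Q1 runs 3, rem=4, I/O yield, promote→Q0. Q0=[P1] Q1=[P3,P4,P5] Q2=[]
t=22-24: P1@Q0 runs 2, rem=2, quantum used, demote→Q1. Q0=[] Q1=[P3,P4,P5,P1] Q2=[]
t=24-30: P3@Q1 runs 6, rem=7, quantum used, demote→Q2. Q0=[] Q1=[P4,P5,P1] Q2=[P3]
t=30-36: P4@Q1 runs 6, rem=0, completes. Q0=[] Q1=[P5,P1] Q2=[P3]
t=36-39: P5@Q1 runs 3, rem=8, I/O yield, promote→Q0. Q0=[P5] Q1=[P1] Q2=[P3]
t=39-41: P5@Q0 runs 2, rem=6, quantum used, demote→Q1. Q0=[] Q1=[P1,P5] Q2=[P3]
t=41-43: P1@Q1 runs 2, rem=0, completes. Q0=[] Q1=[P5] Q2=[P3]
t=43-46: P5@Q1 runs 3, rem=3, I/O yield, promote→Q0. Q0=[P5] Q1=[] Q2=[P3]
t=46-48: P5@Q0 runs 2, rem=1, quantum used, demote→Q1. Q0=[] Q1=[P5] Q2=[P3]
t=48-49: P5@Q1 runs 1, rem=0, completes. Q0=[] Q1=[] Q2=[P3]
t=49-56: P3@Q2 runs 7, rem=0, completes. Q0=[] Q1=[] Q2=[]

Answer: 0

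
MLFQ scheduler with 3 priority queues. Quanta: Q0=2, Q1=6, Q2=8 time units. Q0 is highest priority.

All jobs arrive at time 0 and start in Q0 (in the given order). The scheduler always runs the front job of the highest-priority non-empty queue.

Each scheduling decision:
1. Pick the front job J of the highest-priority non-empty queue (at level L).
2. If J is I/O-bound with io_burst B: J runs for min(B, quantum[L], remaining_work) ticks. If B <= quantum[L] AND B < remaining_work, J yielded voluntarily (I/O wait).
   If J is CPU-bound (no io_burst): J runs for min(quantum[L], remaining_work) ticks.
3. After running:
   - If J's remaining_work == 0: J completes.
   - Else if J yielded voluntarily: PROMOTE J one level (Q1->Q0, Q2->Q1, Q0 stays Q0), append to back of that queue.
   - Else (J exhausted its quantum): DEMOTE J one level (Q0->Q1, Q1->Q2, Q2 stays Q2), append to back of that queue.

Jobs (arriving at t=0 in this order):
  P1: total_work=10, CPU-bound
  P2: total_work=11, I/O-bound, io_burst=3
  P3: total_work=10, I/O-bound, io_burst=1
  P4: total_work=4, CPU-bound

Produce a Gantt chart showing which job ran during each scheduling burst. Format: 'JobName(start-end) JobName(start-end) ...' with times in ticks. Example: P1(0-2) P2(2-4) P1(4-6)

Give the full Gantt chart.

Answer: P1(0-2) P2(2-4) P3(4-5) P4(5-7) P3(7-8) P3(8-9) P3(9-10) P3(10-11) P3(11-12) P3(12-13) P3(13-14) P3(14-15) P3(15-16) P1(16-22) P2(22-25) P2(25-27) P4(27-29) P2(29-32) P2(32-33) P1(33-35)

Derivation:
t=0-2: P1@Q0 runs 2, rem=8, quantum used, demote→Q1. Q0=[P2,P3,P4] Q1=[P1] Q2=[]
t=2-4: P2@Q0 runs 2, rem=9, quantum used, demote→Q1. Q0=[P3,P4] Q1=[P1,P2] Q2=[]
t=4-5: P3@Q0 runs 1, rem=9, I/O yield, promote→Q0. Q0=[P4,P3] Q1=[P1,P2] Q2=[]
t=5-7: P4@Q0 runs 2, rem=2, quantum used, demote→Q1. Q0=[P3] Q1=[P1,P2,P4] Q2=[]
t=7-8: P3@Q0 runs 1, rem=8, I/O yield, promote→Q0. Q0=[P3] Q1=[P1,P2,P4] Q2=[]
t=8-9: P3@Q0 runs 1, rem=7, I/O yield, promote→Q0. Q0=[P3] Q1=[P1,P2,P4] Q2=[]
t=9-10: P3@Q0 runs 1, rem=6, I/O yield, promote→Q0. Q0=[P3] Q1=[P1,P2,P4] Q2=[]
t=10-11: P3@Q0 runs 1, rem=5, I/O yield, promote→Q0. Q0=[P3] Q1=[P1,P2,P4] Q2=[]
t=11-12: P3@Q0 runs 1, rem=4, I/O yield, promote→Q0. Q0=[P3] Q1=[P1,P2,P4] Q2=[]
t=12-13: P3@Q0 runs 1, rem=3, I/O yield, promote→Q0. Q0=[P3] Q1=[P1,P2,P4] Q2=[]
t=13-14: P3@Q0 runs 1, rem=2, I/O yield, promote→Q0. Q0=[P3] Q1=[P1,P2,P4] Q2=[]
t=14-15: P3@Q0 runs 1, rem=1, I/O yield, promote→Q0. Q0=[P3] Q1=[P1,P2,P4] Q2=[]
t=15-16: P3@Q0 runs 1, rem=0, completes. Q0=[] Q1=[P1,P2,P4] Q2=[]
t=16-22: P1@Q1 runs 6, rem=2, quantum used, demote→Q2. Q0=[] Q1=[P2,P4] Q2=[P1]
t=22-25: P2@Q1 runs 3, rem=6, I/O yield, promote→Q0. Q0=[P2] Q1=[P4] Q2=[P1]
t=25-27: P2@Q0 runs 2, rem=4, quantum used, demote→Q1. Q0=[] Q1=[P4,P2] Q2=[P1]
t=27-29: P4@Q1 runs 2, rem=0, completes. Q0=[] Q1=[P2] Q2=[P1]
t=29-32: P2@Q1 runs 3, rem=1, I/O yield, promote→Q0. Q0=[P2] Q1=[] Q2=[P1]
t=32-33: P2@Q0 runs 1, rem=0, completes. Q0=[] Q1=[] Q2=[P1]
t=33-35: P1@Q2 runs 2, rem=0, completes. Q0=[] Q1=[] Q2=[]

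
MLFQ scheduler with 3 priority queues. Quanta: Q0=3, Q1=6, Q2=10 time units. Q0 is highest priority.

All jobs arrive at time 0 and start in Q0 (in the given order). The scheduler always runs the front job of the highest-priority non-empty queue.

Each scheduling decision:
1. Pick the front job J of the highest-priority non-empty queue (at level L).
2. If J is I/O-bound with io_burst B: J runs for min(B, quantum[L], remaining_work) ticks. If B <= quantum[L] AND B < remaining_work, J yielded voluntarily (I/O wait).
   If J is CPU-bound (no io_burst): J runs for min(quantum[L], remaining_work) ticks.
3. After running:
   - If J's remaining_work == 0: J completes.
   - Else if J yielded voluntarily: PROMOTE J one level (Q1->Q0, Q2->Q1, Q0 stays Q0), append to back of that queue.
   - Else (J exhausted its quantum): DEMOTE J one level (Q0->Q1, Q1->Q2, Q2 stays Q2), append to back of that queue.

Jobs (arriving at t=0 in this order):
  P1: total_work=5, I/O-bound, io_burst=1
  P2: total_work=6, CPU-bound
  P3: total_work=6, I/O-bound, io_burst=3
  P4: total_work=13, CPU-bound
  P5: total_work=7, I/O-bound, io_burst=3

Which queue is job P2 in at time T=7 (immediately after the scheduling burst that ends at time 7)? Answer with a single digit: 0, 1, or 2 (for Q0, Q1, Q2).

t=0-1: P1@Q0 runs 1, rem=4, I/O yield, promote→Q0. Q0=[P2,P3,P4,P5,P1] Q1=[] Q2=[]
t=1-4: P2@Q0 runs 3, rem=3, quantum used, demote→Q1. Q0=[P3,P4,P5,P1] Q1=[P2] Q2=[]
t=4-7: P3@Q0 runs 3, rem=3, I/O yield, promote→Q0. Q0=[P4,P5,P1,P3] Q1=[P2] Q2=[]
t=7-10: P4@Q0 runs 3, rem=10, quantum used, demote→Q1. Q0=[P5,P1,P3] Q1=[P2,P4] Q2=[]
t=10-13: P5@Q0 runs 3, rem=4, I/O yield, promote→Q0. Q0=[P1,P3,P5] Q1=[P2,P4] Q2=[]
t=13-14: P1@Q0 runs 1, rem=3, I/O yield, promote→Q0. Q0=[P3,P5,P1] Q1=[P2,P4] Q2=[]
t=14-17: P3@Q0 runs 3, rem=0, completes. Q0=[P5,P1] Q1=[P2,P4] Q2=[]
t=17-20: P5@Q0 runs 3, rem=1, I/O yield, promote→Q0. Q0=[P1,P5] Q1=[P2,P4] Q2=[]
t=20-21: P1@Q0 runs 1, rem=2, I/O yield, promote→Q0. Q0=[P5,P1] Q1=[P2,P4] Q2=[]
t=21-22: P5@Q0 runs 1, rem=0, completes. Q0=[P1] Q1=[P2,P4] Q2=[]
t=22-23: P1@Q0 runs 1, rem=1, I/O yield, promote→Q0. Q0=[P1] Q1=[P2,P4] Q2=[]
t=23-24: P1@Q0 runs 1, rem=0, completes. Q0=[] Q1=[P2,P4] Q2=[]
t=24-27: P2@Q1 runs 3, rem=0, completes. Q0=[] Q1=[P4] Q2=[]
t=27-33: P4@Q1 runs 6, rem=4, quantum used, demote→Q2. Q0=[] Q1=[] Q2=[P4]
t=33-37: P4@Q2 runs 4, rem=0, completes. Q0=[] Q1=[] Q2=[]

Answer: 1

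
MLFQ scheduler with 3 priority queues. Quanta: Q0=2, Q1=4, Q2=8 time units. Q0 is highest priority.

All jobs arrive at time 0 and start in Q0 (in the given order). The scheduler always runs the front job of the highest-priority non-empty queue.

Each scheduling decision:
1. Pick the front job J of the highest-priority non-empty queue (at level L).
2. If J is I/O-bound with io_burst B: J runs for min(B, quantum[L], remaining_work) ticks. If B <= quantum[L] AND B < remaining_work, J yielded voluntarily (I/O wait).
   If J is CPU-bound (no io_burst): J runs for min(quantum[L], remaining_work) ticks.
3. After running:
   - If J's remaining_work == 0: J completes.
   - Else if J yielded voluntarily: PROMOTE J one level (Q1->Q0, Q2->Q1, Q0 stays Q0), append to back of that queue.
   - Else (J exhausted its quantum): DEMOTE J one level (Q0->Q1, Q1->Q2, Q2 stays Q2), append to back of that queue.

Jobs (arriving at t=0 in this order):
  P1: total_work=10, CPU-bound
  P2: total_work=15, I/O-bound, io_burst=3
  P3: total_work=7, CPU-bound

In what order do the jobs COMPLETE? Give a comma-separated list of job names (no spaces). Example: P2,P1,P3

Answer: P2,P1,P3

Derivation:
t=0-2: P1@Q0 runs 2, rem=8, quantum used, demote→Q1. Q0=[P2,P3] Q1=[P1] Q2=[]
t=2-4: P2@Q0 runs 2, rem=13, quantum used, demote→Q1. Q0=[P3] Q1=[P1,P2] Q2=[]
t=4-6: P3@Q0 runs 2, rem=5, quantum used, demote→Q1. Q0=[] Q1=[P1,P2,P3] Q2=[]
t=6-10: P1@Q1 runs 4, rem=4, quantum used, demote→Q2. Q0=[] Q1=[P2,P3] Q2=[P1]
t=10-13: P2@Q1 runs 3, rem=10, I/O yield, promote→Q0. Q0=[P2] Q1=[P3] Q2=[P1]
t=13-15: P2@Q0 runs 2, rem=8, quantum used, demote→Q1. Q0=[] Q1=[P3,P2] Q2=[P1]
t=15-19: P3@Q1 runs 4, rem=1, quantum used, demote→Q2. Q0=[] Q1=[P2] Q2=[P1,P3]
t=19-22: P2@Q1 runs 3, rem=5, I/O yield, promote→Q0. Q0=[P2] Q1=[] Q2=[P1,P3]
t=22-24: P2@Q0 runs 2, rem=3, quantum used, demote→Q1. Q0=[] Q1=[P2] Q2=[P1,P3]
t=24-27: P2@Q1 runs 3, rem=0, completes. Q0=[] Q1=[] Q2=[P1,P3]
t=27-31: P1@Q2 runs 4, rem=0, completes. Q0=[] Q1=[] Q2=[P3]
t=31-32: P3@Q2 runs 1, rem=0, completes. Q0=[] Q1=[] Q2=[]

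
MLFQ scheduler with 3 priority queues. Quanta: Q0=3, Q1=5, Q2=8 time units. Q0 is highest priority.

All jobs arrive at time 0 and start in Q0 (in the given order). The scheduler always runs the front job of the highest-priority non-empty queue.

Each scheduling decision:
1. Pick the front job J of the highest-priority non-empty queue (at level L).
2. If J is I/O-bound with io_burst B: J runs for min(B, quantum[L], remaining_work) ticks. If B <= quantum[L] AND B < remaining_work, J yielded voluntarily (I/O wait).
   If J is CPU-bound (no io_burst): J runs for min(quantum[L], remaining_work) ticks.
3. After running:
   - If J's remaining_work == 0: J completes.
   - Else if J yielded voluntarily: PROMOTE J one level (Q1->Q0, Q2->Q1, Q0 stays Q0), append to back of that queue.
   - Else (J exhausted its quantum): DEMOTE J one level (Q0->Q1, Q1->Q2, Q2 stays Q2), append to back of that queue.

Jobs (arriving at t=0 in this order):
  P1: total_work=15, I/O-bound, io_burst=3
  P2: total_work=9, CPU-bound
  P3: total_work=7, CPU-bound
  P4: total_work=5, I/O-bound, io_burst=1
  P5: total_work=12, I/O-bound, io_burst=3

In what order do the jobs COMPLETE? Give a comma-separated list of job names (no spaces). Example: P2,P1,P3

t=0-3: P1@Q0 runs 3, rem=12, I/O yield, promote→Q0. Q0=[P2,P3,P4,P5,P1] Q1=[] Q2=[]
t=3-6: P2@Q0 runs 3, rem=6, quantum used, demote→Q1. Q0=[P3,P4,P5,P1] Q1=[P2] Q2=[]
t=6-9: P3@Q0 runs 3, rem=4, quantum used, demote→Q1. Q0=[P4,P5,P1] Q1=[P2,P3] Q2=[]
t=9-10: P4@Q0 runs 1, rem=4, I/O yield, promote→Q0. Q0=[P5,P1,P4] Q1=[P2,P3] Q2=[]
t=10-13: P5@Q0 runs 3, rem=9, I/O yield, promote→Q0. Q0=[P1,P4,P5] Q1=[P2,P3] Q2=[]
t=13-16: P1@Q0 runs 3, rem=9, I/O yield, promote→Q0. Q0=[P4,P5,P1] Q1=[P2,P3] Q2=[]
t=16-17: P4@Q0 runs 1, rem=3, I/O yield, promote→Q0. Q0=[P5,P1,P4] Q1=[P2,P3] Q2=[]
t=17-20: P5@Q0 runs 3, rem=6, I/O yield, promote→Q0. Q0=[P1,P4,P5] Q1=[P2,P3] Q2=[]
t=20-23: P1@Q0 runs 3, rem=6, I/O yield, promote→Q0. Q0=[P4,P5,P1] Q1=[P2,P3] Q2=[]
t=23-24: P4@Q0 runs 1, rem=2, I/O yield, promote→Q0. Q0=[P5,P1,P4] Q1=[P2,P3] Q2=[]
t=24-27: P5@Q0 runs 3, rem=3, I/O yield, promote→Q0. Q0=[P1,P4,P5] Q1=[P2,P3] Q2=[]
t=27-30: P1@Q0 runs 3, rem=3, I/O yield, promote→Q0. Q0=[P4,P5,P1] Q1=[P2,P3] Q2=[]
t=30-31: P4@Q0 runs 1, rem=1, I/O yield, promote→Q0. Q0=[P5,P1,P4] Q1=[P2,P3] Q2=[]
t=31-34: P5@Q0 runs 3, rem=0, completes. Q0=[P1,P4] Q1=[P2,P3] Q2=[]
t=34-37: P1@Q0 runs 3, rem=0, completes. Q0=[P4] Q1=[P2,P3] Q2=[]
t=37-38: P4@Q0 runs 1, rem=0, completes. Q0=[] Q1=[P2,P3] Q2=[]
t=38-43: P2@Q1 runs 5, rem=1, quantum used, demote→Q2. Q0=[] Q1=[P3] Q2=[P2]
t=43-47: P3@Q1 runs 4, rem=0, completes. Q0=[] Q1=[] Q2=[P2]
t=47-48: P2@Q2 runs 1, rem=0, completes. Q0=[] Q1=[] Q2=[]

Answer: P5,P1,P4,P3,P2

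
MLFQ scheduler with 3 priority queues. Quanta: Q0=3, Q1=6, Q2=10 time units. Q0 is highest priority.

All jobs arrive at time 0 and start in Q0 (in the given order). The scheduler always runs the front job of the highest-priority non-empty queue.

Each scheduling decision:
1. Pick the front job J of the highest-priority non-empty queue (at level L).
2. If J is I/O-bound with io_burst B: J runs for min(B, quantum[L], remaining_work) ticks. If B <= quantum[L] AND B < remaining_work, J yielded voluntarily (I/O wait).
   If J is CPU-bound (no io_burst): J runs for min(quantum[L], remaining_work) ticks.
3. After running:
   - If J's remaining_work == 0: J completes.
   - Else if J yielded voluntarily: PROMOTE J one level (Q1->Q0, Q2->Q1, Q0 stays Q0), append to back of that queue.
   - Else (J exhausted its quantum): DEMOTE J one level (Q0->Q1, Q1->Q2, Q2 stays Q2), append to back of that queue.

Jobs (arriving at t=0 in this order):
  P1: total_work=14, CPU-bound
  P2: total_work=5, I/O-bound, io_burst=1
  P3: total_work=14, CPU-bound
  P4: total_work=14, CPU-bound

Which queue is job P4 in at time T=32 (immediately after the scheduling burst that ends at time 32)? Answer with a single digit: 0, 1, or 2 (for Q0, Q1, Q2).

Answer: 2

Derivation:
t=0-3: P1@Q0 runs 3, rem=11, quantum used, demote→Q1. Q0=[P2,P3,P4] Q1=[P1] Q2=[]
t=3-4: P2@Q0 runs 1, rem=4, I/O yield, promote→Q0. Q0=[P3,P4,P2] Q1=[P1] Q2=[]
t=4-7: P3@Q0 runs 3, rem=11, quantum used, demote→Q1. Q0=[P4,P2] Q1=[P1,P3] Q2=[]
t=7-10: P4@Q0 runs 3, rem=11, quantum used, demote→Q1. Q0=[P2] Q1=[P1,P3,P4] Q2=[]
t=10-11: P2@Q0 runs 1, rem=3, I/O yield, promote→Q0. Q0=[P2] Q1=[P1,P3,P4] Q2=[]
t=11-12: P2@Q0 runs 1, rem=2, I/O yield, promote→Q0. Q0=[P2] Q1=[P1,P3,P4] Q2=[]
t=12-13: P2@Q0 runs 1, rem=1, I/O yield, promote→Q0. Q0=[P2] Q1=[P1,P3,P4] Q2=[]
t=13-14: P2@Q0 runs 1, rem=0, completes. Q0=[] Q1=[P1,P3,P4] Q2=[]
t=14-20: P1@Q1 runs 6, rem=5, quantum used, demote→Q2. Q0=[] Q1=[P3,P4] Q2=[P1]
t=20-26: P3@Q1 runs 6, rem=5, quantum used, demote→Q2. Q0=[] Q1=[P4] Q2=[P1,P3]
t=26-32: P4@Q1 runs 6, rem=5, quantum used, demote→Q2. Q0=[] Q1=[] Q2=[P1,P3,P4]
t=32-37: P1@Q2 runs 5, rem=0, completes. Q0=[] Q1=[] Q2=[P3,P4]
t=37-42: P3@Q2 runs 5, rem=0, completes. Q0=[] Q1=[] Q2=[P4]
t=42-47: P4@Q2 runs 5, rem=0, completes. Q0=[] Q1=[] Q2=[]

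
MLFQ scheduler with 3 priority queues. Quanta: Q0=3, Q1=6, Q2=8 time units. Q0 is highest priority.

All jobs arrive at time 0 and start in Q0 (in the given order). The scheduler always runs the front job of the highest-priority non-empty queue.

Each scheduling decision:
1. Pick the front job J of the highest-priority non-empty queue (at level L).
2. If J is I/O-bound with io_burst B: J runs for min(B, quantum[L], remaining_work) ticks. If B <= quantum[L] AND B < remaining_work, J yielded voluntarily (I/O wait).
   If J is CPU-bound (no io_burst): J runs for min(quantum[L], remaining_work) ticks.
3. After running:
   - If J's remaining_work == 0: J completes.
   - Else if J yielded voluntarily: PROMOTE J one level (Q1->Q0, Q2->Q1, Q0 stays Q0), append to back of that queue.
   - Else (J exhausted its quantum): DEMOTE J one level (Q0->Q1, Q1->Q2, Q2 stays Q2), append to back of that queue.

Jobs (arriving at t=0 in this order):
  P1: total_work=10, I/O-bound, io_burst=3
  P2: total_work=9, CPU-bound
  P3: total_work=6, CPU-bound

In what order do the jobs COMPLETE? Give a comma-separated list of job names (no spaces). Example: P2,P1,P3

t=0-3: P1@Q0 runs 3, rem=7, I/O yield, promote→Q0. Q0=[P2,P3,P1] Q1=[] Q2=[]
t=3-6: P2@Q0 runs 3, rem=6, quantum used, demote→Q1. Q0=[P3,P1] Q1=[P2] Q2=[]
t=6-9: P3@Q0 runs 3, rem=3, quantum used, demote→Q1. Q0=[P1] Q1=[P2,P3] Q2=[]
t=9-12: P1@Q0 runs 3, rem=4, I/O yield, promote→Q0. Q0=[P1] Q1=[P2,P3] Q2=[]
t=12-15: P1@Q0 runs 3, rem=1, I/O yield, promote→Q0. Q0=[P1] Q1=[P2,P3] Q2=[]
t=15-16: P1@Q0 runs 1, rem=0, completes. Q0=[] Q1=[P2,P3] Q2=[]
t=16-22: P2@Q1 runs 6, rem=0, completes. Q0=[] Q1=[P3] Q2=[]
t=22-25: P3@Q1 runs 3, rem=0, completes. Q0=[] Q1=[] Q2=[]

Answer: P1,P2,P3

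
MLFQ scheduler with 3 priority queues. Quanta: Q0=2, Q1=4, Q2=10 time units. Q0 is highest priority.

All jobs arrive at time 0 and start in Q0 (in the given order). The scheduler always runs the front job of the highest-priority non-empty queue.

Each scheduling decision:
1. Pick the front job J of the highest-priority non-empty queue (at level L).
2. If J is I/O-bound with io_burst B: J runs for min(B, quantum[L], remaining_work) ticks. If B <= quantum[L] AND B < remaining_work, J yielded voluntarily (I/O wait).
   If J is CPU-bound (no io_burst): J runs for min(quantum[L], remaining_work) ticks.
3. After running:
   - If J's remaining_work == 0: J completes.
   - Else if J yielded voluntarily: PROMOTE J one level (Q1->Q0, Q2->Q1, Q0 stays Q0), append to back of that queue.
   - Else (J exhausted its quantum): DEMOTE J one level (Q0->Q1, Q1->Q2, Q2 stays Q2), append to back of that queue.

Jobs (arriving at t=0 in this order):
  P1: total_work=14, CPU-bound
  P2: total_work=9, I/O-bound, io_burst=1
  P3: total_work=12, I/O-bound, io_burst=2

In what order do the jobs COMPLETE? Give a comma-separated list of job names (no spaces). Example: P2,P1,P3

Answer: P3,P2,P1

Derivation:
t=0-2: P1@Q0 runs 2, rem=12, quantum used, demote→Q1. Q0=[P2,P3] Q1=[P1] Q2=[]
t=2-3: P2@Q0 runs 1, rem=8, I/O yield, promote→Q0. Q0=[P3,P2] Q1=[P1] Q2=[]
t=3-5: P3@Q0 runs 2, rem=10, I/O yield, promote→Q0. Q0=[P2,P3] Q1=[P1] Q2=[]
t=5-6: P2@Q0 runs 1, rem=7, I/O yield, promote→Q0. Q0=[P3,P2] Q1=[P1] Q2=[]
t=6-8: P3@Q0 runs 2, rem=8, I/O yield, promote→Q0. Q0=[P2,P3] Q1=[P1] Q2=[]
t=8-9: P2@Q0 runs 1, rem=6, I/O yield, promote→Q0. Q0=[P3,P2] Q1=[P1] Q2=[]
t=9-11: P3@Q0 runs 2, rem=6, I/O yield, promote→Q0. Q0=[P2,P3] Q1=[P1] Q2=[]
t=11-12: P2@Q0 runs 1, rem=5, I/O yield, promote→Q0. Q0=[P3,P2] Q1=[P1] Q2=[]
t=12-14: P3@Q0 runs 2, rem=4, I/O yield, promote→Q0. Q0=[P2,P3] Q1=[P1] Q2=[]
t=14-15: P2@Q0 runs 1, rem=4, I/O yield, promote→Q0. Q0=[P3,P2] Q1=[P1] Q2=[]
t=15-17: P3@Q0 runs 2, rem=2, I/O yield, promote→Q0. Q0=[P2,P3] Q1=[P1] Q2=[]
t=17-18: P2@Q0 runs 1, rem=3, I/O yield, promote→Q0. Q0=[P3,P2] Q1=[P1] Q2=[]
t=18-20: P3@Q0 runs 2, rem=0, completes. Q0=[P2] Q1=[P1] Q2=[]
t=20-21: P2@Q0 runs 1, rem=2, I/O yield, promote→Q0. Q0=[P2] Q1=[P1] Q2=[]
t=21-22: P2@Q0 runs 1, rem=1, I/O yield, promote→Q0. Q0=[P2] Q1=[P1] Q2=[]
t=22-23: P2@Q0 runs 1, rem=0, completes. Q0=[] Q1=[P1] Q2=[]
t=23-27: P1@Q1 runs 4, rem=8, quantum used, demote→Q2. Q0=[] Q1=[] Q2=[P1]
t=27-35: P1@Q2 runs 8, rem=0, completes. Q0=[] Q1=[] Q2=[]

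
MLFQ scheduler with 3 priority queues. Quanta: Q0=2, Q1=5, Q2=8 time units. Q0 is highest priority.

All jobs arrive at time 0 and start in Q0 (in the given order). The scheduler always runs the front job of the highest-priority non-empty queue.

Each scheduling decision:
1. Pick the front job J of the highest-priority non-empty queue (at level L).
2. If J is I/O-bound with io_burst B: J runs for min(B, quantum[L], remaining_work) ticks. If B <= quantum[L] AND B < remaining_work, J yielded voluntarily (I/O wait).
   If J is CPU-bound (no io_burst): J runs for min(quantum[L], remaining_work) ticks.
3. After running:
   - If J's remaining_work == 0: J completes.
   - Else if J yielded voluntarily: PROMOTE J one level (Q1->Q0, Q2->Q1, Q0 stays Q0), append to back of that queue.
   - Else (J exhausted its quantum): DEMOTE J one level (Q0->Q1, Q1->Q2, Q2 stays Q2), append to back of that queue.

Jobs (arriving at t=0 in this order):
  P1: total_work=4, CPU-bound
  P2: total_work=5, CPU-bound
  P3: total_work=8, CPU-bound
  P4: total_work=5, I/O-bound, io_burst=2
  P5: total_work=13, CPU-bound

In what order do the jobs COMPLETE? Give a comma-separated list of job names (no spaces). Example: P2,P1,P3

t=0-2: P1@Q0 runs 2, rem=2, quantum used, demote→Q1. Q0=[P2,P3,P4,P5] Q1=[P1] Q2=[]
t=2-4: P2@Q0 runs 2, rem=3, quantum used, demote→Q1. Q0=[P3,P4,P5] Q1=[P1,P2] Q2=[]
t=4-6: P3@Q0 runs 2, rem=6, quantum used, demote→Q1. Q0=[P4,P5] Q1=[P1,P2,P3] Q2=[]
t=6-8: P4@Q0 runs 2, rem=3, I/O yield, promote→Q0. Q0=[P5,P4] Q1=[P1,P2,P3] Q2=[]
t=8-10: P5@Q0 runs 2, rem=11, quantum used, demote→Q1. Q0=[P4] Q1=[P1,P2,P3,P5] Q2=[]
t=10-12: P4@Q0 runs 2, rem=1, I/O yield, promote→Q0. Q0=[P4] Q1=[P1,P2,P3,P5] Q2=[]
t=12-13: P4@Q0 runs 1, rem=0, completes. Q0=[] Q1=[P1,P2,P3,P5] Q2=[]
t=13-15: P1@Q1 runs 2, rem=0, completes. Q0=[] Q1=[P2,P3,P5] Q2=[]
t=15-18: P2@Q1 runs 3, rem=0, completes. Q0=[] Q1=[P3,P5] Q2=[]
t=18-23: P3@Q1 runs 5, rem=1, quantum used, demote→Q2. Q0=[] Q1=[P5] Q2=[P3]
t=23-28: P5@Q1 runs 5, rem=6, quantum used, demote→Q2. Q0=[] Q1=[] Q2=[P3,P5]
t=28-29: P3@Q2 runs 1, rem=0, completes. Q0=[] Q1=[] Q2=[P5]
t=29-35: P5@Q2 runs 6, rem=0, completes. Q0=[] Q1=[] Q2=[]

Answer: P4,P1,P2,P3,P5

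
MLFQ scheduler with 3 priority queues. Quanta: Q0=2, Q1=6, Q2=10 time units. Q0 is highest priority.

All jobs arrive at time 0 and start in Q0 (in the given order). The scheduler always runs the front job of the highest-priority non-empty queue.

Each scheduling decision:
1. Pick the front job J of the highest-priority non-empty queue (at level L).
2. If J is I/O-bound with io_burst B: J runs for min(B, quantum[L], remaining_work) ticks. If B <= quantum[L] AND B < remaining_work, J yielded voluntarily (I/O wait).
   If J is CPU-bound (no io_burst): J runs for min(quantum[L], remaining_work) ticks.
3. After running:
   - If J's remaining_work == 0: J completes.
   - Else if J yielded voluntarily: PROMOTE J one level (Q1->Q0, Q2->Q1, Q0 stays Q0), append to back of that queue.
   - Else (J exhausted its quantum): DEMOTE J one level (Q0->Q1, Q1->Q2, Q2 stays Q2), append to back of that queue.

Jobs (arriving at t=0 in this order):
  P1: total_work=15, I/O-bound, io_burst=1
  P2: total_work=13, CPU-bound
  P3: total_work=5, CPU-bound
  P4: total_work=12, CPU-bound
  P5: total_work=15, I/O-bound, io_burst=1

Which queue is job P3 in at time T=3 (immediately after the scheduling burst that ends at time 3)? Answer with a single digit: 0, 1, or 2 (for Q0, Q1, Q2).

Answer: 0

Derivation:
t=0-1: P1@Q0 runs 1, rem=14, I/O yield, promote→Q0. Q0=[P2,P3,P4,P5,P1] Q1=[] Q2=[]
t=1-3: P2@Q0 runs 2, rem=11, quantum used, demote→Q1. Q0=[P3,P4,P5,P1] Q1=[P2] Q2=[]
t=3-5: P3@Q0 runs 2, rem=3, quantum used, demote→Q1. Q0=[P4,P5,P1] Q1=[P2,P3] Q2=[]
t=5-7: P4@Q0 runs 2, rem=10, quantum used, demote→Q1. Q0=[P5,P1] Q1=[P2,P3,P4] Q2=[]
t=7-8: P5@Q0 runs 1, rem=14, I/O yield, promote→Q0. Q0=[P1,P5] Q1=[P2,P3,P4] Q2=[]
t=8-9: P1@Q0 runs 1, rem=13, I/O yield, promote→Q0. Q0=[P5,P1] Q1=[P2,P3,P4] Q2=[]
t=9-10: P5@Q0 runs 1, rem=13, I/O yield, promote→Q0. Q0=[P1,P5] Q1=[P2,P3,P4] Q2=[]
t=10-11: P1@Q0 runs 1, rem=12, I/O yield, promote→Q0. Q0=[P5,P1] Q1=[P2,P3,P4] Q2=[]
t=11-12: P5@Q0 runs 1, rem=12, I/O yield, promote→Q0. Q0=[P1,P5] Q1=[P2,P3,P4] Q2=[]
t=12-13: P1@Q0 runs 1, rem=11, I/O yield, promote→Q0. Q0=[P5,P1] Q1=[P2,P3,P4] Q2=[]
t=13-14: P5@Q0 runs 1, rem=11, I/O yield, promote→Q0. Q0=[P1,P5] Q1=[P2,P3,P4] Q2=[]
t=14-15: P1@Q0 runs 1, rem=10, I/O yield, promote→Q0. Q0=[P5,P1] Q1=[P2,P3,P4] Q2=[]
t=15-16: P5@Q0 runs 1, rem=10, I/O yield, promote→Q0. Q0=[P1,P5] Q1=[P2,P3,P4] Q2=[]
t=16-17: P1@Q0 runs 1, rem=9, I/O yield, promote→Q0. Q0=[P5,P1] Q1=[P2,P3,P4] Q2=[]
t=17-18: P5@Q0 runs 1, rem=9, I/O yield, promote→Q0. Q0=[P1,P5] Q1=[P2,P3,P4] Q2=[]
t=18-19: P1@Q0 runs 1, rem=8, I/O yield, promote→Q0. Q0=[P5,P1] Q1=[P2,P3,P4] Q2=[]
t=19-20: P5@Q0 runs 1, rem=8, I/O yield, promote→Q0. Q0=[P1,P5] Q1=[P2,P3,P4] Q2=[]
t=20-21: P1@Q0 runs 1, rem=7, I/O yield, promote→Q0. Q0=[P5,P1] Q1=[P2,P3,P4] Q2=[]
t=21-22: P5@Q0 runs 1, rem=7, I/O yield, promote→Q0. Q0=[P1,P5] Q1=[P2,P3,P4] Q2=[]
t=22-23: P1@Q0 runs 1, rem=6, I/O yield, promote→Q0. Q0=[P5,P1] Q1=[P2,P3,P4] Q2=[]
t=23-24: P5@Q0 runs 1, rem=6, I/O yield, promote→Q0. Q0=[P1,P5] Q1=[P2,P3,P4] Q2=[]
t=24-25: P1@Q0 runs 1, rem=5, I/O yield, promote→Q0. Q0=[P5,P1] Q1=[P2,P3,P4] Q2=[]
t=25-26: P5@Q0 runs 1, rem=5, I/O yield, promote→Q0. Q0=[P1,P5] Q1=[P2,P3,P4] Q2=[]
t=26-27: P1@Q0 runs 1, rem=4, I/O yield, promote→Q0. Q0=[P5,P1] Q1=[P2,P3,P4] Q2=[]
t=27-28: P5@Q0 runs 1, rem=4, I/O yield, promote→Q0. Q0=[P1,P5] Q1=[P2,P3,P4] Q2=[]
t=28-29: P1@Q0 runs 1, rem=3, I/O yield, promote→Q0. Q0=[P5,P1] Q1=[P2,P3,P4] Q2=[]
t=29-30: P5@Q0 runs 1, rem=3, I/O yield, promote→Q0. Q0=[P1,P5] Q1=[P2,P3,P4] Q2=[]
t=30-31: P1@Q0 runs 1, rem=2, I/O yield, promote→Q0. Q0=[P5,P1] Q1=[P2,P3,P4] Q2=[]
t=31-32: P5@Q0 runs 1, rem=2, I/O yield, promote→Q0. Q0=[P1,P5] Q1=[P2,P3,P4] Q2=[]
t=32-33: P1@Q0 runs 1, rem=1, I/O yield, promote→Q0. Q0=[P5,P1] Q1=[P2,P3,P4] Q2=[]
t=33-34: P5@Q0 runs 1, rem=1, I/O yield, promote→Q0. Q0=[P1,P5] Q1=[P2,P3,P4] Q2=[]
t=34-35: P1@Q0 runs 1, rem=0, completes. Q0=[P5] Q1=[P2,P3,P4] Q2=[]
t=35-36: P5@Q0 runs 1, rem=0, completes. Q0=[] Q1=[P2,P3,P4] Q2=[]
t=36-42: P2@Q1 runs 6, rem=5, quantum used, demote→Q2. Q0=[] Q1=[P3,P4] Q2=[P2]
t=42-45: P3@Q1 runs 3, rem=0, completes. Q0=[] Q1=[P4] Q2=[P2]
t=45-51: P4@Q1 runs 6, rem=4, quantum used, demote→Q2. Q0=[] Q1=[] Q2=[P2,P4]
t=51-56: P2@Q2 runs 5, rem=0, completes. Q0=[] Q1=[] Q2=[P4]
t=56-60: P4@Q2 runs 4, rem=0, completes. Q0=[] Q1=[] Q2=[]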